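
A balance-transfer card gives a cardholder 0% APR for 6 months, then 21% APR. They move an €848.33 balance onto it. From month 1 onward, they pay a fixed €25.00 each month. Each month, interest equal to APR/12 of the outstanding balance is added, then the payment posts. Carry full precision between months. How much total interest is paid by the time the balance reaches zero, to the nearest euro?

Promo months 1–6 at r₀ = 0%/12 = 0; months 7+ at r₁ = 21%/12 = 0.0175.
After month 6 (no interest yet): B = €848.33 − 6·€25.00 = €698.33.
Then at r₁ with €25.00/mo: n₂ = −ln(1 − r₁·B/P)/ln(1+r₁) ≈ 38.68 → 39 more payments.
Total paid = 44·€25.00 + €17.06 = €1,117.06; interest = €1,117.06 − €848.33 = €268.73.

€269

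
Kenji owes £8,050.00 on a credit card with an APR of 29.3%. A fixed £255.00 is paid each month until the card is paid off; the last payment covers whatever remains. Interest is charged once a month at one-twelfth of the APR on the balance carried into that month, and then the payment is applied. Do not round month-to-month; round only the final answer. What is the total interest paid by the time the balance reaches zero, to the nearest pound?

Monthly rate r = 29.3%/12 = 2.44167% = 0.0244167.
Payoff takes n = ⌈−ln(1 − rB₀/P)/ln(1+r)⌉ = ⌈61.068⌉ = 62 payments; the last is £17.52.
Total paid = 61·£255.00 + £17.52 = £15,572.52.
Total interest = total paid − principal = £15,572.52 − £8,050.00 = £7,522.52.

£7,523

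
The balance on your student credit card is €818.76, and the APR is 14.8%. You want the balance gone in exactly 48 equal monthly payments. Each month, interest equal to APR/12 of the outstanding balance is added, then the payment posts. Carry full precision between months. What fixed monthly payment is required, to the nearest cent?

€22.70

Monthly rate r = 14.8%/12 = 1.23333% = 0.0123333.
Level-payment amortization: P = B₀·r / (1 − (1+r)^(−n)) = 818.76·0.0123333 / (1 − 1.01233^(−48)).
Denominator 1 − (1+r)^(−48) = 0.444773464.
P = 10.098 / 0.444773464 ≈ 22.70.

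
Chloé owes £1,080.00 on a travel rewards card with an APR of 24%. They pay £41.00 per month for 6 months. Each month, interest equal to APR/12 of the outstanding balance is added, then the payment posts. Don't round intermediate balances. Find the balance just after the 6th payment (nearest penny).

£957.62

Monthly rate r = 24%/12 = 2% = 0.02.
Each month: B ← B·(1+r) − £41.00.
Month 1: interest £21.60; balance after payment £1,060.60.
Month 2: interest £21.21; balance after payment £1,040.81.
Month 3: interest £20.82; balance after payment £1,020.63.
Month 4: interest £20.41; balance after payment £1,000.04.
Month 5: interest £20.00; balance after payment £979.04.
Month 6: interest £19.58; balance after payment £957.62.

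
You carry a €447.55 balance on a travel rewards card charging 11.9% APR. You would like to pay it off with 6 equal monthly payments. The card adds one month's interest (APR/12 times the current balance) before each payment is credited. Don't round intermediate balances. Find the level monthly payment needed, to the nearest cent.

Monthly rate r = 11.9%/12 = 0.991667% = 0.00991667.
Level-payment amortization: P = B₀·r / (1 − (1+r)^(−n)) = 447.55·0.00991667 / (1 − 1.00992^(−6)).
Denominator 1 − (1+r)^(−6) = 0.057488271.
P = 4.4382 / 0.057488271 ≈ 77.20.

€77.20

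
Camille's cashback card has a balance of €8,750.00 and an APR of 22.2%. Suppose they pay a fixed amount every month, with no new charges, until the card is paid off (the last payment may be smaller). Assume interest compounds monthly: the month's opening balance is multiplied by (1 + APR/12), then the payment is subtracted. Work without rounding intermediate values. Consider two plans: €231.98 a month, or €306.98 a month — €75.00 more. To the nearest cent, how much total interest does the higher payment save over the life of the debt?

Monthly rate r = 22.2%/12 = 1.85% = 0.0185.
At €231.98/mo: n = ⌈−ln(1 − rB₀/P)/ln(1+r)⌉ = 66 payments (last €65.54); total interest = total paid − €8,750.00 = €6,394.24.
At €306.98/mo: 41 payments (last €269.70); total interest €3,798.90.
Interest saved = €6,394.24 − €3,798.90 = €2,595.34.

€2,595.34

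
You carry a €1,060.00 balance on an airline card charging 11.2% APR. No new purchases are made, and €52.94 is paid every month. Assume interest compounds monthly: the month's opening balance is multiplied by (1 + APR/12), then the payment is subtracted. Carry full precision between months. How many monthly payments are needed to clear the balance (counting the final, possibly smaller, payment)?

23 months

Monthly rate r = 11.2%/12 = 0.933333% = 0.00933333.
Recurrence: B ← B·(1+r) − €52.94.
Month 1: interest €9.89; balance after payment €1,016.95.
Month 2: interest €9.49; balance after payment €973.50.
Closed form: n = −ln(1 − rB₀/P)/ln(1+r) = −ln(0.81312)/ln(1.00933) ≈ 22.268, so the balance reaches zero during payment 23.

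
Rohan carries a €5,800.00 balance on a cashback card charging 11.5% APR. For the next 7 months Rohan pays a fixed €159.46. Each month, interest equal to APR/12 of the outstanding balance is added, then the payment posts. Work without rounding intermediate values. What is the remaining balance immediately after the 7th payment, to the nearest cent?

€5,051.62

Monthly rate r = 11.5%/12 = 0.958333% = 0.00958333.
Each month: B ← B·(1+r) − €159.46.
Month 1: interest €55.58; balance after payment €5,696.12.
Month 2: interest €54.59; balance after payment €5,591.25.
Month 3: interest €53.58; balance after payment €5,485.37.
Month 4: interest €52.57; balance after payment €5,378.48.
Month 5: interest €51.54; balance after payment €5,270.57.
Month 6: interest €50.51; balance after payment €5,161.62.
Month 7: interest €49.47; balance after payment €5,051.62.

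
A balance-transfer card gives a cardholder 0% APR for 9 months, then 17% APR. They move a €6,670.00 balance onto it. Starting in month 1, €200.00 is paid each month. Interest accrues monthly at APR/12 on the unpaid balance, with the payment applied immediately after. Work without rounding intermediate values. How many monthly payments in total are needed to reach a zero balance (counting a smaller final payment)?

40 months

Promo months 1–9 at r₀ = 0%/12 = 0; months 10+ at r₁ = 17%/12 = 0.0141667.
After month 9 (no interest yet): B = €6,670.00 − 9·€200.00 = €4,870.00.
Then at r₁ with €200.00/mo: n₂ = −ln(1 − r₁·B/P)/ln(1+r₁) ≈ 30.07 → 31 more payments.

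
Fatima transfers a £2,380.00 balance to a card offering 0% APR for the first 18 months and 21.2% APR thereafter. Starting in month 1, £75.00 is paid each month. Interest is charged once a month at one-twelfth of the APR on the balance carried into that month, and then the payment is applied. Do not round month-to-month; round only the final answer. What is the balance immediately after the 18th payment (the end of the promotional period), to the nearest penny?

£1,030.00

Promo months 1–18 at r₀ = 0%/12 = 0; months 19+ at r₁ = 21.2%/12 = 0.0176667.
After month 18 (no interest yet): B = £2,380.00 − 18·£75.00 = £1,030.00.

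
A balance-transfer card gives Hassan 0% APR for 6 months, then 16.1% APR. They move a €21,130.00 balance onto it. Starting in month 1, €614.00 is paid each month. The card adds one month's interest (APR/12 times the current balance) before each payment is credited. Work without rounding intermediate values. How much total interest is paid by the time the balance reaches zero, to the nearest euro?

€4,668

Promo months 1–6 at r₀ = 0%/12 = 0; months 7+ at r₁ = 16.1%/12 = 0.0134167.
After month 6 (no interest yet): B = €21,130.00 − 6·€614.00 = €17,446.00.
Then at r₁ with €614.00/mo: n₂ = −ln(1 − r₁·B/P)/ln(1+r₁) ≈ 36.02 → 37 more payments.
Total paid = 42·€614.00 + €9.83 = €25,797.83; interest = €25,797.83 − €21,130.00 = €4,667.83.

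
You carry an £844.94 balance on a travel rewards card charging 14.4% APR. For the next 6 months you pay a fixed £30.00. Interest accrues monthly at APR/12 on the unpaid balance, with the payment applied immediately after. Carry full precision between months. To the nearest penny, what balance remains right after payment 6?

£722.14

Monthly rate r = 14.4%/12 = 1.2% = 0.012.
Each month: B ← B·(1+r) − £30.00.
Month 1: interest £10.14; balance after payment £825.08.
Month 2: interest £9.90; balance after payment £804.98.
Month 3: interest £9.66; balance after payment £784.64.
Month 4: interest £9.42; balance after payment £764.06.
Month 5: interest £9.17; balance after payment £743.22.
Month 6: interest £8.92; balance after payment £722.14.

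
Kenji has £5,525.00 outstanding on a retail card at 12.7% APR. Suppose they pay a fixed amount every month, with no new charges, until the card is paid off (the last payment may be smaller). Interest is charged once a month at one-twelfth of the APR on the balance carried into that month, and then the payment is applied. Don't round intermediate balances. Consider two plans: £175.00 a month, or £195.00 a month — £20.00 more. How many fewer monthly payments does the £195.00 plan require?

Monthly rate r = 12.7%/12 = 1.05833% = 0.0105833.
At £175.00/mo: n = ⌈−ln(1 − rB₀/P)/ln(1+r)⌉ = 39 payments (last £110.07); total interest = total paid − £5,525.00 = £1,235.07.
At £195.00/mo: 34 payments (last £167.97); total interest £1,077.97.
Payments saved = 39 − 34 = 5.

5 fewer payments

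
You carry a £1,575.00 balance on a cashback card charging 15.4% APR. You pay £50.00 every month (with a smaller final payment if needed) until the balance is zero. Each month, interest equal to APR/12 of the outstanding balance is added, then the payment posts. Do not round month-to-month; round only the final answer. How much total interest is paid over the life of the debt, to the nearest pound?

£456

Monthly rate r = 15.4%/12 = 1.28333% = 0.0128333.
Payoff takes n = ⌈−ln(1 − rB₀/P)/ln(1+r)⌉ = ⌈40.617⌉ = 41 payments; the last is £30.92.
Total paid = 40·£50.00 + £30.92 = £2,030.92.
Total interest = total paid − principal = £2,030.92 − £1,575.00 = £455.92.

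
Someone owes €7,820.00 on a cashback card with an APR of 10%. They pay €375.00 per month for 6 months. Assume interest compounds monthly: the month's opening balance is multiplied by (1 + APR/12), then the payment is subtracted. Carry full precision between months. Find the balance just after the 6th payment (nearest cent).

Monthly rate r = 10%/12 = 0.833333% = 0.00833333.
Each month: B ← B·(1+r) − €375.00.
Month 1: interest €65.17; balance after payment €7,510.17.
Month 2: interest €62.58; balance after payment €7,197.75.
Month 3: interest €59.98; balance after payment €6,882.73.
Month 4: interest €57.36; balance after payment €6,565.09.
Month 5: interest €54.71; balance after payment €6,244.80.
Month 6: interest €52.04; balance after payment €5,921.84.

€5,921.84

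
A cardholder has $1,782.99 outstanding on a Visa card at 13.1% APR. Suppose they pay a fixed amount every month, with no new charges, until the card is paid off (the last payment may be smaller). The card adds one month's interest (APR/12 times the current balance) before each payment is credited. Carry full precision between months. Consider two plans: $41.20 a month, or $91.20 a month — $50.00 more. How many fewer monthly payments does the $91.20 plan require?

Monthly rate r = 13.1%/12 = 1.09167% = 0.0109167.
At $41.20/mo: n = ⌈−ln(1 − rB₀/P)/ln(1+r)⌉ = 59 payments (last $37.01); total interest = total paid − $1,782.99 = $643.62.
At $91.20/mo: 23 payments (last $10.14); total interest $233.55.
Payments saved = 59 − 23 = 36.

36 fewer payments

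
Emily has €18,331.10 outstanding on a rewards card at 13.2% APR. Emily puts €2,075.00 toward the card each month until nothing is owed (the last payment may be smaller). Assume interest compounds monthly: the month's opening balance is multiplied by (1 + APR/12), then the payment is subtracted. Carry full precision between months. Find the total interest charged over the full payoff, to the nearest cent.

€1,061.38

Monthly rate r = 13.2%/12 = 1.1% = 0.011.
Payoff takes n = ⌈−ln(1 − rB₀/P)/ln(1+r)⌉ = ⌈9.345⌉ = 10 payments; the last is €717.48.
Total paid = 9·€2,075.00 + €717.48 = €19,392.48.
Total interest = total paid − principal = €19,392.48 − €18,331.10 = €1,061.38.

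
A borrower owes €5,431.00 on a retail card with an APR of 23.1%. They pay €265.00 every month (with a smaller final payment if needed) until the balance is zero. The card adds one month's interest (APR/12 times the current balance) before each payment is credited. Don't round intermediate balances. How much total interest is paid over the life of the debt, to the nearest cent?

Monthly rate r = 23.1%/12 = 1.925% = 0.01925.
Payoff takes n = ⌈−ln(1 − rB₀/P)/ln(1+r)⌉ = ⌈26.314⌉ = 27 payments; the last is €83.71.
Total paid = 26·€265.00 + €83.71 = €6,973.71.
Total interest = total paid − principal = €6,973.71 − €5,431.00 = €1,542.71.

€1,542.71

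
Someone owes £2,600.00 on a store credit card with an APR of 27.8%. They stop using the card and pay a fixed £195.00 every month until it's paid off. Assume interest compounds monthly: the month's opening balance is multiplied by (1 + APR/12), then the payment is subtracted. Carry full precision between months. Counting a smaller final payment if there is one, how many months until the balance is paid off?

Monthly rate r = 27.8%/12 = 2.31667% = 0.0231667.
Recurrence: B ← B·(1+r) − £195.00.
Month 1: interest £60.23; balance after payment £2,465.23.
Month 2: interest £57.11; balance after payment £2,327.34.
Closed form: n = −ln(1 − rB₀/P)/ln(1+r) = −ln(0.69111)/ln(1.02317) ≈ 16.132, so the balance reaches zero during payment 17.

17 months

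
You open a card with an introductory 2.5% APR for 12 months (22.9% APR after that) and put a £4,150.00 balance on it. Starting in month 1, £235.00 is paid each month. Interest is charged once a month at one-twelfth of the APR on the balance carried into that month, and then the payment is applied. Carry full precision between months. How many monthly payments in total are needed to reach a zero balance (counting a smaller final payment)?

Promo months 1–12 at r₀ = 2.5%/12 = 0.00208333; months 13+ at r₁ = 22.9%/12 = 0.0190833.
After month 12: iterate B ← B·(1+r₀) − £235.00 for 12 months → £1,402.41.
Then at r₁ with £235.00/mo: n₂ = −ln(1 − r₁·B/P)/ln(1+r₁) ≈ 6.40 → 7 more payments.

19 payments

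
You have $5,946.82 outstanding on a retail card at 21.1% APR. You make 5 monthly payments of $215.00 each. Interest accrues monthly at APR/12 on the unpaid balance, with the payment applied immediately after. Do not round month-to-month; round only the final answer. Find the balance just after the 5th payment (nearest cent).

Monthly rate r = 21.1%/12 = 1.75833% = 0.0175833.
Each month: B ← B·(1+r) − $215.00.
Month 1: interest $104.56; balance after payment $5,836.38.
Month 2: interest $102.62; balance after payment $5,724.01.
Month 3: interest $100.65; balance after payment $5,609.66.
Month 4: interest $98.64; balance after payment $5,493.29.
Month 5: interest $96.59; balance after payment $5,374.88.

$5,374.88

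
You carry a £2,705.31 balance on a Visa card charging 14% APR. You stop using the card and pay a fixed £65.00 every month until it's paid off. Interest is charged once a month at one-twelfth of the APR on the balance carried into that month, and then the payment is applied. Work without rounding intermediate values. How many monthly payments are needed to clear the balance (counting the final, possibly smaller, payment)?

58 months

Monthly rate r = 14%/12 = 1.16667% = 0.0116667.
Recurrence: B ← B·(1+r) − £65.00.
Month 1: interest £31.56; balance after payment £2,671.87.
Month 2: interest £31.17; balance after payment £2,638.04.
Closed form: n = −ln(1 − rB₀/P)/ln(1+r) = −ln(0.51443)/ln(1.01167) ≈ 57.305, so the balance reaches zero during payment 58.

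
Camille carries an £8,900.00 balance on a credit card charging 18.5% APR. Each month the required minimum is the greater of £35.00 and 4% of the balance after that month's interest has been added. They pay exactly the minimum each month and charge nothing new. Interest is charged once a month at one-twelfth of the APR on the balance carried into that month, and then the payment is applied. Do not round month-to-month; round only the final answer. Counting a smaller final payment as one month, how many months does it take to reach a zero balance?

123 months

Monthly rate r = 18.5%/12 = 1.54167% = 0.0154167.
While 4% of the post-interest balance exceeds £35.00, each month B ← (B·(1+r))·(1 − 0.04), i.e. B shrinks by the factor (1+r)·0.96 = 0.9748.
This holds for months 1–92. Entering month 93 the balance is £850.39; 4% of the post-interest balance is now below £35.00, so the flat £35.00 minimum applies from here.
From month 93 a fixed £35.00 at rate r clears £850.39 in 31 more payments. Total: 92 + 31 = 123 months.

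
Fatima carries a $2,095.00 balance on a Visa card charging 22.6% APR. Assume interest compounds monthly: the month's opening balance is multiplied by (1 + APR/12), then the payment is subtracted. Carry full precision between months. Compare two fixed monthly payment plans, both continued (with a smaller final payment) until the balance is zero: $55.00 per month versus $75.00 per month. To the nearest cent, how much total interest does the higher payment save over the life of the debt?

Monthly rate r = 22.6%/12 = 1.88333% = 0.0188333.
At $55.00/mo: n = ⌈−ln(1 − rB₀/P)/ln(1+r)⌉ = 68 payments (last $40.04); total interest = total paid − $2,095.00 = $1,630.04.
At $75.00/mo: 41 payments (last $1.56); total interest $906.56.
Interest saved = $1,630.04 − $906.56 = $723.48.

$723.48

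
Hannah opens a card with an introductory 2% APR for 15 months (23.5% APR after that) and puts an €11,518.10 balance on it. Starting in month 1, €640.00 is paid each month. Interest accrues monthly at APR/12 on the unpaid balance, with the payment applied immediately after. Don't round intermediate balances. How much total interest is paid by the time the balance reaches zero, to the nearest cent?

€271.46

Promo months 1–15 at r₀ = 2%/12 = 0.00166667; months 16+ at r₁ = 23.5%/12 = 0.0195833.
After month 15: iterate B ← B·(1+r₀) − €640.00 for 15 months → €2,096.62.
Then at r₁ with €640.00/mo: n₂ = −ln(1 − r₁·B/P)/ln(1+r₁) ≈ 3.42 → 4 more payments.
Total paid = 18·€640.00 + €269.56 = €11,789.56; interest = €11,789.56 − €11,518.10 = €271.46.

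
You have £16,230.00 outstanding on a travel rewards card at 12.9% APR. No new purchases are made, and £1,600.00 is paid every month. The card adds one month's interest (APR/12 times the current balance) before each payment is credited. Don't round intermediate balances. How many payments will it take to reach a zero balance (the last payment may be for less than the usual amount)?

Monthly rate r = 12.9%/12 = 1.075% = 0.01075.
Recurrence: B ← B·(1+r) − £1,600.00.
Month 1: interest £174.47; balance after payment £14,804.47.
Month 2: interest £159.15; balance after payment £13,363.62.
Closed form: n = −ln(1 − rB₀/P)/ln(1+r) = −ln(0.89095)/ln(1.01075) ≈ 10.798, so the balance reaches zero during payment 11.

11 months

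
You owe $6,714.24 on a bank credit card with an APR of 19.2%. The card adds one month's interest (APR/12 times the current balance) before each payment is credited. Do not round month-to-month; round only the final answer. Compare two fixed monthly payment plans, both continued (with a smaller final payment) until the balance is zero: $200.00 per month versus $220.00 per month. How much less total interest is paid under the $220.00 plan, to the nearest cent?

$419.58

Monthly rate r = 19.2%/12 = 1.6% = 0.016.
At $200.00/mo: n = ⌈−ln(1 − rB₀/P)/ln(1+r)⌉ = 49 payments (last $106.34); total interest = total paid − $6,714.24 = $2,992.10.
At $220.00/mo: 43 payments (last $46.76); total interest $2,572.52.
Interest saved = $2,992.10 − $2,572.52 = $419.58.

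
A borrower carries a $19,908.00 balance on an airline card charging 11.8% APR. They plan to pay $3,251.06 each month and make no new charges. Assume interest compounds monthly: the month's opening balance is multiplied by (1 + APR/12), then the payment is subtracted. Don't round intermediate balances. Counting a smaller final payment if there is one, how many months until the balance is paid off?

Monthly rate r = 11.8%/12 = 0.983333% = 0.00983333.
Recurrence: B ← B·(1+r) − $3,251.06.
Month 1: interest $195.76; balance after payment $16,852.70.
Month 2: interest $165.72; balance after payment $13,767.36.
Closed form: n = −ln(1 − rB₀/P)/ln(1+r) = −ln(0.93979)/ln(1.00983) ≈ 6.347, so the balance reaches zero during payment 7.

7 months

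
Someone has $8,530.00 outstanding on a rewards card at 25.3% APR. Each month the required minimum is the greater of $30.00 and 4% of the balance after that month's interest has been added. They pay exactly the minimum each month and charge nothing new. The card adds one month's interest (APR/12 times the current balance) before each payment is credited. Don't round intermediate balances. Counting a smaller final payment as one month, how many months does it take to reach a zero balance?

Monthly rate r = 25.3%/12 = 2.10833% = 0.0210833.
While 4% of the post-interest balance exceeds $30.00, each month B ← (B·(1+r))·(1 − 0.04), i.e. B shrinks by the factor (1+r)·0.96 = 0.98024.
This holds for months 1–123. Entering month 124 the balance is $732.55; 4% of the post-interest balance is now below $30.00, so the flat $30.00 minimum applies from here.
From month 124 a fixed $30.00 at rate r clears $732.55 in 35 more payments. Total: 123 + 35 = 158 months.

158 months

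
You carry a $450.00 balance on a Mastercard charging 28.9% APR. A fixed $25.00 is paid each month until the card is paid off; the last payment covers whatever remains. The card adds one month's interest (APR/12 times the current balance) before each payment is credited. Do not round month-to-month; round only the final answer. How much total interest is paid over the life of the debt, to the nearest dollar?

$147

Monthly rate r = 28.9%/12 = 2.40833% = 0.0240833.
Payoff takes n = ⌈−ln(1 − rB₀/P)/ln(1+r)⌉ = ⌈23.879⌉ = 24 payments; the last is $22.01.
Total paid = 23·$25.00 + $22.01 = $597.01.
Total interest = total paid − principal = $597.01 − $450.00 = $147.01.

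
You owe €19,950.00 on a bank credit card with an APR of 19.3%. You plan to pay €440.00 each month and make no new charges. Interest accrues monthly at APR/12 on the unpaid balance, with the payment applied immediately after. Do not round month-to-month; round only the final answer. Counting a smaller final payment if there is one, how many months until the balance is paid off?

Monthly rate r = 19.3%/12 = 1.60833% = 0.0160833.
Recurrence: B ← B·(1+r) − €440.00.
Month 1: interest €320.86; balance after payment €19,830.86.
Month 2: interest €318.95; balance after payment €19,709.81.
Closed form: n = −ln(1 − rB₀/P)/ln(1+r) = −ln(0.27077)/ln(1.01608) ≈ 81.884, so the balance reaches zero during payment 82.

82 months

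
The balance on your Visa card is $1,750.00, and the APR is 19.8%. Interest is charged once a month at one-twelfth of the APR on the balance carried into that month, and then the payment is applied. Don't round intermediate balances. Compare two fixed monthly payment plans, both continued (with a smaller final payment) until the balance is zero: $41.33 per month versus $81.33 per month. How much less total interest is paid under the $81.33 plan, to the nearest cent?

Monthly rate r = 19.8%/12 = 1.65% = 0.0165.
At $41.33/mo: n = ⌈−ln(1 − rB₀/P)/ln(1+r)⌉ = 74 payments (last $12.18); total interest = total paid − $1,750.00 = $1,279.27.
At $81.33/mo: 27 payments (last $65.01); total interest $429.59.
Interest saved = $1,279.27 − $429.59 = $849.68.

$849.68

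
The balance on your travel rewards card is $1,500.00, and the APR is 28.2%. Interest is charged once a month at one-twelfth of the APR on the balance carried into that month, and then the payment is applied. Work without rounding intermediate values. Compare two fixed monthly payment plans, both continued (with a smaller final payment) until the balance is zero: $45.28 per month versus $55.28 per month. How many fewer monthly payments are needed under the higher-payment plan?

21 fewer payments

Monthly rate r = 28.2%/12 = 2.35% = 0.0235.
At $45.28/mo: n = ⌈−ln(1 − rB₀/P)/ln(1+r)⌉ = 65 payments (last $40.37); total interest = total paid − $1,500.00 = $1,438.29.
At $55.28/mo: 44 payments (last $39.09); total interest $916.13.
Payments saved = 65 − 44 = 21.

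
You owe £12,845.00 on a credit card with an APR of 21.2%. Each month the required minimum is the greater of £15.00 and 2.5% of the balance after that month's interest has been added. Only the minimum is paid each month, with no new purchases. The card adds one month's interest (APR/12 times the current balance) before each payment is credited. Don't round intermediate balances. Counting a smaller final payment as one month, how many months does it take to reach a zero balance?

463 months

Monthly rate r = 21.2%/12 = 1.76667% = 0.0176667.
While 2.5% of the post-interest balance exceeds £15.00, each month B ← (B·(1+r))·(1 − 0.025), i.e. B shrinks by the factor (1+r)·0.975 = 0.99223.
This holds for months 1–395. Entering month 396 the balance is £588.50; 2.5% of the post-interest balance is now below £15.00, so the flat £15.00 minimum applies from here.
From month 396 a fixed £15.00 at rate r clears £588.50 in 68 more payments. Total: 395 + 68 = 463 months.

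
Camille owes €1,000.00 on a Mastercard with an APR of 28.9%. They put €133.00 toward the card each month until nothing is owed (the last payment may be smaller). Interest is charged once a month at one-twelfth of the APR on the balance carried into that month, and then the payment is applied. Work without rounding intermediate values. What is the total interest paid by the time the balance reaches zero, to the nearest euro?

€117

Monthly rate r = 28.9%/12 = 2.40833% = 0.0240833.
Payoff takes n = ⌈−ln(1 − rB₀/P)/ln(1+r)⌉ = ⌈8.394⌉ = 9 payments; the last is €52.82.
Total paid = 8·€133.00 + €52.82 = €1,116.82.
Total interest = total paid − principal = €1,116.82 − €1,000.00 = €116.82.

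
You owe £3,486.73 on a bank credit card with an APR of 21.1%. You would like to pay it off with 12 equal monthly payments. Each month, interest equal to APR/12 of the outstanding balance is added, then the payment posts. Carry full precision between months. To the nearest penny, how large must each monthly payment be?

£324.83

Monthly rate r = 21.1%/12 = 1.75833% = 0.0175833.
Level-payment amortization: P = B₀·r / (1 − (1+r)^(−n)) = 3486.73·0.0175833 / (1 − 1.01758^(−12)).
Denominator 1 − (1+r)^(−12) = 0.188739786.
P = 61.3083 / 0.188739786 ≈ 324.83.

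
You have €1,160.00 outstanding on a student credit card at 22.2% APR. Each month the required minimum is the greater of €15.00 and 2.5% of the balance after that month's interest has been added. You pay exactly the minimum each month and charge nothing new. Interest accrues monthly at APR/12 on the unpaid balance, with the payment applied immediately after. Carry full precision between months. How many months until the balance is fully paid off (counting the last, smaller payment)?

Monthly rate r = 22.2%/12 = 1.85% = 0.0185.
While 2.5% of the post-interest balance exceeds €15.00, each month B ← (B·(1+r))·(1 − 0.025), i.e. B shrinks by the factor (1+r)·0.975 = 0.99304.
This holds for months 1–97. Entering month 98 the balance is €589.01; 2.5% of the post-interest balance is now below €15.00, so the flat €15.00 minimum applies from here.
From month 98 a fixed €15.00 at rate r clears €589.01 in 71 more payments. Total: 97 + 71 = 168 months.

168 months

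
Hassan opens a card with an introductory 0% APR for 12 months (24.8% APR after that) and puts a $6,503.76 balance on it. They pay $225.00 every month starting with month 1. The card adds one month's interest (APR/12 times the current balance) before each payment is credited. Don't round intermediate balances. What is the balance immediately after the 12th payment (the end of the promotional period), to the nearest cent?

$3,803.76

Promo months 1–12 at r₀ = 0%/12 = 0; months 13+ at r₁ = 24.8%/12 = 0.0206667.
After month 12 (no interest yet): B = $6,503.76 − 12·$225.00 = $3,803.76.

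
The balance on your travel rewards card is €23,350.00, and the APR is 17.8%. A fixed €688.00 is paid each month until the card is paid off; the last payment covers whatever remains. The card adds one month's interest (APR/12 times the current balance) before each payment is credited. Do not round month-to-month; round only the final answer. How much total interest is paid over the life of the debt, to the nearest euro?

€9,360

Monthly rate r = 17.8%/12 = 1.48333% = 0.0148333.
Payoff takes n = ⌈−ln(1 − rB₀/P)/ln(1+r)⌉ = ⌈47.542⌉ = 48 payments; the last is €374.12.
Total paid = 47·€688.00 + €374.12 = €32,710.12.
Total interest = total paid − principal = €32,710.12 − €23,350.00 = €9,360.12.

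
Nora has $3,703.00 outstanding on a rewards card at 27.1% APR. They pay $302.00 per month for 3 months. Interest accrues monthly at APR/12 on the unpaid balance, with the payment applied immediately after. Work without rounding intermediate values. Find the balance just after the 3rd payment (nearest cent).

Monthly rate r = 27.1%/12 = 2.25833% = 0.0225833.
Each month: B ← B·(1+r) − $302.00.
Month 1: interest $83.63; balance after payment $3,484.63.
Month 2: interest $78.69; balance after payment $3,261.32.
Month 3: interest $73.65; balance after payment $3,032.97.

$3,032.97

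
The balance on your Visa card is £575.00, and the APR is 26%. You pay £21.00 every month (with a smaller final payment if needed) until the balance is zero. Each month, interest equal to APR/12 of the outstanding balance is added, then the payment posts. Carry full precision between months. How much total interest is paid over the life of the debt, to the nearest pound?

Monthly rate r = 26%/12 = 2.16667% = 0.0216667.
Payoff takes n = ⌈−ln(1 − rB₀/P)/ln(1+r)⌉ = ⌈41.967⌉ = 42 payments; the last is £20.31.
Total paid = 41·£21.00 + £20.31 = £881.31.
Total interest = total paid − principal = £881.31 − £575.00 = £306.31.

£306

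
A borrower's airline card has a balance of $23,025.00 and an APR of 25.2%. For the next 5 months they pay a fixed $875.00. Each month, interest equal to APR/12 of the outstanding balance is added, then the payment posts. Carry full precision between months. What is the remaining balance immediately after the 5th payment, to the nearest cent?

Monthly rate r = 25.2%/12 = 2.1% = 0.021.
Each month: B ← B·(1+r) − $875.00.
Month 1: interest $483.52; balance after payment $22,633.53.
Month 2: interest $475.30; balance after payment $22,233.83.
Month 3: interest $466.91; balance after payment $21,825.74.
Month 4: interest $458.34; balance after payment $21,409.08.
Month 5: interest $449.59; balance after payment $20,983.67.

$20,983.67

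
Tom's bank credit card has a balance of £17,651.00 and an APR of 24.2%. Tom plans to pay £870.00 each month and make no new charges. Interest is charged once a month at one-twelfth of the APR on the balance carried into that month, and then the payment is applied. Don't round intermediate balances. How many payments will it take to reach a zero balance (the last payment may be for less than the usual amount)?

Monthly rate r = 24.2%/12 = 2.01667% = 0.0201667.
Recurrence: B ← B·(1+r) − £870.00.
Month 1: interest £355.96; balance after payment £17,136.96.
Month 2: interest £345.60; balance after payment £16,612.56.
Closed form: n = −ln(1 − rB₀/P)/ln(1+r) = −ln(0.59085)/ln(1.02017) ≈ 26.355, so the balance reaches zero during payment 27.

27 months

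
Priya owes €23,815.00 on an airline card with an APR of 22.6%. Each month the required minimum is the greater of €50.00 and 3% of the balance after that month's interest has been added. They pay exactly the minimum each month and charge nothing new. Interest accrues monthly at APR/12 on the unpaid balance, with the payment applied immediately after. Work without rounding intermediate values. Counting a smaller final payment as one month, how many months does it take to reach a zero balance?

279 months

Monthly rate r = 22.6%/12 = 1.88333% = 0.0188333.
While 3% of the post-interest balance exceeds €50.00, each month B ← (B·(1+r))·(1 − 0.03), i.e. B shrinks by the factor (1+r)·0.97 = 0.98827.
This holds for months 1–227. Entering month 228 the balance is €1,634.74; 3% of the post-interest balance is now below €50.00, so the flat €50.00 minimum applies from here.
From month 228 a fixed €50.00 at rate r clears €1,634.74 in 52 more payments. Total: 227 + 52 = 279 months.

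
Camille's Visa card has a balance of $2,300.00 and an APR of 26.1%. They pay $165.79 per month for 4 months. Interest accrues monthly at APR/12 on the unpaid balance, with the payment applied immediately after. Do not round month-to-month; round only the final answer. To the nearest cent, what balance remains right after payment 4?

$1,821.61

Monthly rate r = 26.1%/12 = 2.175% = 0.02175.
Each month: B ← B·(1+r) − $165.79.
Month 1: interest $50.03; balance after payment $2,184.24.
Month 2: interest $47.51; balance after payment $2,065.95.
Month 3: interest $44.93; balance after payment $1,945.10.
Month 4: interest $42.31; balance after payment $1,821.61.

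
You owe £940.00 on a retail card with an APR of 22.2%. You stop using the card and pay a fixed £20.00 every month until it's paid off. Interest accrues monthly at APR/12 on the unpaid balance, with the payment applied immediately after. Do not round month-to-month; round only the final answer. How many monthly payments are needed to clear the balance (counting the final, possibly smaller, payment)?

Monthly rate r = 22.2%/12 = 1.85% = 0.0185.
Recurrence: B ← B·(1+r) − £20.00.
Month 1: interest £17.39; balance after payment £937.39.
Month 2: interest £17.34; balance after payment £934.73.
Closed form: n = −ln(1 − rB₀/P)/ln(1+r) = −ln(0.1305)/ln(1.0185) ≈ 111.090, so the balance reaches zero during payment 112.

112 payments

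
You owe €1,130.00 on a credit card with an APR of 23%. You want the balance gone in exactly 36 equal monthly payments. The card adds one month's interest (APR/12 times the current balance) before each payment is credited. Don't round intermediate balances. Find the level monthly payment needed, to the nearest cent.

€43.74

Monthly rate r = 23%/12 = 1.91667% = 0.0191667.
Level-payment amortization: P = B₀·r / (1 − (1+r)^(−n)) = 1130.00·0.0191667 / (1 − 1.01917^(−36)).
Denominator 1 − (1+r)^(−36) = 0.495138324.
P = 21.6583 / 0.495138324 ≈ 43.74.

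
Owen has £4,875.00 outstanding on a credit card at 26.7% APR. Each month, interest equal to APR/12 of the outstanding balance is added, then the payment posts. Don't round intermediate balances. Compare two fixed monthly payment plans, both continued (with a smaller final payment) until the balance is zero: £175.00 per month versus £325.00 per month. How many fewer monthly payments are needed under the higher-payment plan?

25 fewer payments

Monthly rate r = 26.7%/12 = 2.225% = 0.02225.
At £175.00/mo: n = ⌈−ln(1 − rB₀/P)/ln(1+r)⌉ = 44 payments (last £165.92); total interest = total paid − £4,875.00 = £2,815.92.
At £325.00/mo: 19 payments (last £148.29); total interest £1,123.29.
Payments saved = 44 − 19 = 25.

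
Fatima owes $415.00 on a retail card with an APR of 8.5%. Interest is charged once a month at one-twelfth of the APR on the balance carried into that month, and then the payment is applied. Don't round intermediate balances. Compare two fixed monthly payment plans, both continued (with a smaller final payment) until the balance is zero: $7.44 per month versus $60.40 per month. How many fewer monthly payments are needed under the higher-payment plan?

64 fewer payments

Monthly rate r = 8.5%/12 = 0.708333% = 0.00708333.
At $7.44/mo: n = ⌈−ln(1 − rB₀/P)/ln(1+r)⌉ = 72 payments (last $1.65); total interest = total paid − $415.00 = $114.89.
At $60.40/mo: 8 payments (last $4.16); total interest $11.96.
Payments saved = 72 − 8 = 64.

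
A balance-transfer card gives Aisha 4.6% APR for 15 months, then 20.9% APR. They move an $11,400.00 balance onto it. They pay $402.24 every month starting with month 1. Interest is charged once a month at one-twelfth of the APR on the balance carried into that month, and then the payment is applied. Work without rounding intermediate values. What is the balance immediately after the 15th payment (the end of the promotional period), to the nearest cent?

Promo months 1–15 at r₀ = 4.6%/12 = 0.00383333; months 16+ at r₁ = 20.9%/12 = 0.0174167.
After month 15: iterate B ← B·(1+r₀) − $402.24 for 15 months → $5,875.16.

$5,875.16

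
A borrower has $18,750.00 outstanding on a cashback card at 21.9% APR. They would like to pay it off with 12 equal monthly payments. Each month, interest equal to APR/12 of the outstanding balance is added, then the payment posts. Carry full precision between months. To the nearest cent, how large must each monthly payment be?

$1,753.99

Monthly rate r = 21.9%/12 = 1.825% = 0.01825.
Level-payment amortization: P = B₀·r / (1 − (1+r)^(−n)) = 18750.00·0.01825 / (1 − 1.01825^(−12)).
Denominator 1 − (1+r)^(−12) = 0.195090645.
P = 342.188 / 0.195090645 ≈ 1753.99.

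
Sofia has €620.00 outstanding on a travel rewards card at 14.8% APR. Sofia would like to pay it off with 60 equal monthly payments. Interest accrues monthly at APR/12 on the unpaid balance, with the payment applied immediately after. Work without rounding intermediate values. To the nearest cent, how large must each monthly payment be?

Monthly rate r = 14.8%/12 = 1.23333% = 0.0123333.
Level-payment amortization: P = B₀·r / (1 − (1+r)^(−n)) = 620.00·0.0123333 / (1 − 1.01233^(−60)).
Denominator 1 − (1+r)^(−60) = 0.520721698.
P = 7.64667 / 0.520721698 ≈ 14.68.

€14.68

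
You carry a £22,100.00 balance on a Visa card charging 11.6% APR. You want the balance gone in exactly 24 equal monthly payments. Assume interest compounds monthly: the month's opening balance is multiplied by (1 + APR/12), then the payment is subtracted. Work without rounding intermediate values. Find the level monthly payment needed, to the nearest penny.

Monthly rate r = 11.6%/12 = 0.966667% = 0.00966667.
Level-payment amortization: P = B₀·r / (1 − (1+r)^(−n)) = 22100.00·0.00966667 / (1 − 1.00967^(−24)).
Denominator 1 − (1+r)^(−24) = 0.206169916.
P = 213.633 / 0.206169916 ≈ 1036.20.

£1,036.20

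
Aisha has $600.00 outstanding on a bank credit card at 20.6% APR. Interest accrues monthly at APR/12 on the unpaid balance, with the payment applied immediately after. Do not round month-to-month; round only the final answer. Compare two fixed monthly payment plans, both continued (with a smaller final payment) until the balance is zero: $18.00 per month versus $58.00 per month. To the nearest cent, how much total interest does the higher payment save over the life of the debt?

$231.67

Monthly rate r = 20.6%/12 = 1.71667% = 0.0171667.
At $18.00/mo: n = ⌈−ln(1 − rB₀/P)/ln(1+r)⌉ = 50 payments (last $16.01); total interest = total paid − $600.00 = $298.01.
At $58.00/mo: 12 payments (last $28.34); total interest $66.34.
Interest saved = $298.01 − $66.34 = $231.67.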